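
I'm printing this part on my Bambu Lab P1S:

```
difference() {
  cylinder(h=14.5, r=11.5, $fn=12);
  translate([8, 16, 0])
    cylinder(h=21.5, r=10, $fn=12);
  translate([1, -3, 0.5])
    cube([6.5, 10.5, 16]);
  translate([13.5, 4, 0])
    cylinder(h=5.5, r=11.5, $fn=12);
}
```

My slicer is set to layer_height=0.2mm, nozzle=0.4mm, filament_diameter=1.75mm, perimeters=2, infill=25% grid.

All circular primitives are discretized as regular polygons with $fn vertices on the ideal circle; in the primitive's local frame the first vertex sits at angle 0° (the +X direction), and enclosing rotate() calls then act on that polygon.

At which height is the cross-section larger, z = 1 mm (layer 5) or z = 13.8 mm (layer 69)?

layer 69 (z = 13.8 mm)

Layer 5 (z = 1): the r=11.5 cylinder gives a regular 12-gon of circumradius 11.5 (constant along its height) (area = (12/2)·11.500²·sin(360°/12) = 396.75 mm²); the r=10 cylinder at (8, 16) contributes a regular 12-gon of circumradius 10 (area = (12/2)·10.000²·sin(360°/12) = 300.00 mm²); the cube at (1, -3) is present — its section is the full 6.5×10.5 rectangle (area 68.25 mm²); the cylinder at (13.5, 4): section is a regular 12-gon, circumradius r=11.5 (area = (12/2)·11.500²·sin(360°/12) = 396.75 mm²); After the difference (first − rest): starting from the r=11.5 cylinder (396.75 mm²), the r=10 cylinder at (8, 16) partially overlaps it — only the 23.36 mm² overlap (of its 300.00 mm²) is removed, clipping the outline; the 6.5×10.5 cube at (1, -3) partially overlaps it — only the 64.80 mm² overlap (of its 68.25 mm²) is removed, clipping the outline; the r=11.5 cylinder at (13.5, 4) partially overlaps it — only the 42.62 mm² overlap (of its 396.75 mm²) is removed, clipping the outline — area = 265.97 mm². So its area = 265.97 mm². Layer 69 (z = 13.8): the r=11.5 cylinder gives a regular 12-gon of circumradius 11.5 (constant along its height) (area = (12/2)·11.500²·sin(360°/12) = 396.75 mm²); the r=10 cylinder at (8, 16) contributes a regular 12-gon of circumradius 10 (area = (12/2)·10.000²·sin(360°/12) = 300.00 mm²); the 6.5×10.5 cube at (1, -3) contributes its full rectangle (area 68.25 mm²); the cylinder at (13.5, 4) is not intersected at this z (z outside [0, 5.5]); Taking the first minus the rest: starting from the r=11.5 cylinder (396.75 mm²), the r=10 cylinder at (8, 16) partially overlaps it — only the 23.36 mm² overlap (of its 300.00 mm²) is removed, clipping the outline; the 6.5×10.5 cube at (1, -3) partially overlaps it — only the 64.80 mm² overlap (of its 68.25 mm²) is removed, clipping the outline — area = 308.59 mm². So its area = 308.59 mm². Layer 69 is larger (308.59 vs 265.97 mm²).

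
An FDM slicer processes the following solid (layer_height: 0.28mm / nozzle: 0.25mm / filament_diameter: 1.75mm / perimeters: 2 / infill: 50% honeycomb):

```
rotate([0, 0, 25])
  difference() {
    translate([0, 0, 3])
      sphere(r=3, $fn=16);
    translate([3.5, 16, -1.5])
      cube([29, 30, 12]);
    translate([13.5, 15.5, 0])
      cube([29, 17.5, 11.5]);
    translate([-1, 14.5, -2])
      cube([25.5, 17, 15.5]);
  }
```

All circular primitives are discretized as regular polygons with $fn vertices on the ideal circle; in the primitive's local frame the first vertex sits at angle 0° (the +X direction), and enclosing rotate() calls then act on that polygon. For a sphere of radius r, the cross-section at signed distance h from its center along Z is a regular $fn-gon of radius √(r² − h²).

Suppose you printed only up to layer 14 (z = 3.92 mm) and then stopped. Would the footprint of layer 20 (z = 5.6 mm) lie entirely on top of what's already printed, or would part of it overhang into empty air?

Compare the two slices. At z = 3.92: the sphere: section is a regular 16-gon, circumradius = √(r²−h²) = √(3²−0.92²) = 2.855 (area = (16/2)·2.855²·sin(360°/16) = 24.96 mm²); the cube at (3.5, 16) (footprint 29×30) is included at this height (area 870.00 mm²); the 29×17.5 cube at (13.5, 15.5) contributes its full rectangle (area 507.50 mm²); the 25.5×17 cube at (-1, 14.5) contributes its full rectangle (area 433.50 mm²); After the difference (first − rest): starting from the r=3 sphere (24.96 mm²), the 29×30 cube at (3.5, 16) misses the remaining region (no effect); the 29×17.5 cube at (13.5, 15.5) misses the remaining region (no effect); the 25.5×17 cube at (-1, 14.5) misses the remaining region (no effect) — area = 24.96 mm²; (rotated 25° about Z; rotation is an isometry so areas/perimeters/island counts are preserved). At z = 5.6: the r=3 sphere slices to a regular 16-gon of circumradius 1.497 (√(r²−h²) with h=2.6 from center) (area = (16/2)·1.497²·sin(360°/16) = 6.86 mm²); the 29×30 cube at (3.5, 16) contributes its full rectangle (area 870.00 mm²); the 29×17.5 cube at (13.5, 15.5) contributes its full rectangle (area 507.50 mm²); the cube at (-1, 14.5) is present — its section is the full 25.5×17 rectangle (area 433.50 mm²); Taking the first minus the rest: starting from the r=3 sphere (6.86 mm²), the 29×30 cube at (3.5, 16) misses the remaining region (no effect); the 29×17.5 cube at (13.5, 15.5) misses the remaining region (no effect); the 25.5×17 cube at (-1, 14.5) misses the remaining region (no effect) — area = 6.86 mm²; (whole slice rotated 25° about Z — lengths, areas and connectivity unchanged). Checking containment: the cross-section at z = 5.6 is a subset of the cross-section at z = 3.92.

entirely on top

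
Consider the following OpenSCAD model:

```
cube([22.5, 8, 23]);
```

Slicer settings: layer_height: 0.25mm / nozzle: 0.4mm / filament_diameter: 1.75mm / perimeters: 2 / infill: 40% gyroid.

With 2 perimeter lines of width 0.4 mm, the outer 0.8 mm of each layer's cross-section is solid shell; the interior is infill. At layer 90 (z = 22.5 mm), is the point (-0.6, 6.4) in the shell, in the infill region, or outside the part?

At z = 22.5 mm: the cube (footprint 22.5×8) is included at this height. Overall, the cross-section is a single solid region. The nearest boundary edge runs (0.00, 8.00)→(0.00, 0.00); distance from the point to it = 0.60 mm. The point is not inside any of the regions above, so it lies outside the cross-section (0.60 mm from the nearest boundary).

outside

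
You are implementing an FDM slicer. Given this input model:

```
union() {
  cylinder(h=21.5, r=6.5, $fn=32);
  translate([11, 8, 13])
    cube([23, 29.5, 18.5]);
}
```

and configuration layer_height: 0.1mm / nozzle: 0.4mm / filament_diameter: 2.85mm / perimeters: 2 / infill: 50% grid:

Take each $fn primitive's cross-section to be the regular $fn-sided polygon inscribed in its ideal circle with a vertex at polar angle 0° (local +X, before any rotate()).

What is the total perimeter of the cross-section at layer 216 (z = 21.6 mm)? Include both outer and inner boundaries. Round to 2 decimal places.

105.00 mm

At z = 21.6 mm: the cylinder does not reach this height (z outside [0, 21.5]); the 23×29.5 cube at (11, 8) contributes its full rectangle (perimeter 105.00 mm); Combining (union): only the 23×29.5 cube at (11, 8) is present, so the union is just that shape — boundary = 105.00 mm. Overall, the cross-section is a single solid region. Total boundary length (outer) = 105.00 mm.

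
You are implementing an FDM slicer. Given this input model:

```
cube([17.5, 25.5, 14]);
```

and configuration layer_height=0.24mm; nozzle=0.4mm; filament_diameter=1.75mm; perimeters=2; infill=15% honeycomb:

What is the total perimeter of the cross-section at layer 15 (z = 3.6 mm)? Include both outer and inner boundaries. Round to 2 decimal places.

86.00 mm

At z = 3.6 mm: the cube is present — its section is the full 17.5×25.5 rectangle (perimeter 86.00 mm). Overall, the cross-section is a single solid region. Total boundary length (outer) = 86.00 mm.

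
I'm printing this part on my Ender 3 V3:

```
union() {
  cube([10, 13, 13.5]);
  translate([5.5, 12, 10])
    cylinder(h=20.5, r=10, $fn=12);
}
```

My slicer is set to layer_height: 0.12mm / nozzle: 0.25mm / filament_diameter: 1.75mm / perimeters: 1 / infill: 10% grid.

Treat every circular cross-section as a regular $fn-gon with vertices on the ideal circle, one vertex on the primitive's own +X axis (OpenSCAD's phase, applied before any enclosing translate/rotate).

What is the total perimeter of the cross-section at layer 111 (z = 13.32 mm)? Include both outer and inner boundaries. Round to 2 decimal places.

68.62 mm

At z = 13.32 mm: the 10×13 cube contributes its full rectangle (perimeter 46.00 mm); the r=10 cylinder at (5.5, 12) contributes a regular 12-gon of circumradius 10 (perimeter = 2·12·10.000·sin(180°/12) = 62.12 mm); Merging all regions: the regions partially overlap (shared area 103.14 mm²), so the edge portions inside another operand are dropped and the merged outline is re-measured after clipping — boundary = 68.62 mm. Overall, the cross-section is a single solid region. Total boundary length (outer) = 68.62 mm.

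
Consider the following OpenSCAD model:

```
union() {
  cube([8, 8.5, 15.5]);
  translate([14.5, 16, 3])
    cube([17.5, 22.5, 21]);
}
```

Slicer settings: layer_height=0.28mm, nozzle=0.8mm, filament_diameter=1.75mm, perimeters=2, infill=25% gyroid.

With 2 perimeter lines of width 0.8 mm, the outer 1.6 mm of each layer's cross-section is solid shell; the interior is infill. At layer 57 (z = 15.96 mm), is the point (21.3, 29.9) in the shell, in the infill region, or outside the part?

At z = 15.96 mm: the cube is absent (z outside [0, 15.5]); the 17.5×22.5 cube at (14.5, 16) contributes its full rectangle; Merging all regions: only the 17.5×22.5 cube at (14.5, 16) is present, so the union is just that shape — 1 connected region. Overall, the cross-section is a single solid region. The nearest boundary edge runs (14.50, 38.50)→(14.50, 16.00); distance from the point to it = 6.80 mm. The point is inside the cross-section and 6.80 mm from the nearest boundary — more than the 1.6 mm shell width (2 × 0.8), so it's in the infill interior.

infill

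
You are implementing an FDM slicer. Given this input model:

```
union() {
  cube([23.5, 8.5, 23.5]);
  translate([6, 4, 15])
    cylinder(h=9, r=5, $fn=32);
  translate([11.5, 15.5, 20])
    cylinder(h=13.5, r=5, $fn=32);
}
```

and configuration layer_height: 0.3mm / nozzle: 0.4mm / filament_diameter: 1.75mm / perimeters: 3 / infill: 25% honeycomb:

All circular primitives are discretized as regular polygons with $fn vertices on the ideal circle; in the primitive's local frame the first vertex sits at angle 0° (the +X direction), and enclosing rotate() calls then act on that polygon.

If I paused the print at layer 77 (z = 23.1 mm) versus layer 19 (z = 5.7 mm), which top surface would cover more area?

Layer 77 (z = 23.1): the 23.5×8.5 cube contributes its full rectangle (area 199.75 mm²); the cylinder at (6, 4): section is a regular 32-gon, circumradius r=5 (area = (32/2)·5.000²·sin(360°/32) = 78.04 mm²); the r=5 cylinder at (11.5, 15.5) gives a regular 32-gon of circumradius 5 (constant along its height) (area = (32/2)·5.000²·sin(360°/32) = 78.04 mm²); Taking the union: the regions partially overlap — summed areas 355.82 mm² minus the doubly-counted overlap 72.65 mm² gives 283.17 mm² — area = 283.17 mm². So its area = 283.17 mm². Layer 19 (z = 5.7): the cube is present — its section is the full 23.5×8.5 rectangle (area 199.75 mm²); the cylinder at (6, 4) is not intersected at this z (z outside [15, 24]); the cylinder at (11.5, 15.5) is not intersected at this z (z outside [20, 33.5]); Merging all regions: only the 23.5×8.5 cube is present, so the union is just that shape — area = 199.75 mm². So its area = 199.75 mm². Layer 77 is larger (283.17 vs 199.75 mm²).

layer 77 (z = 23.1 mm)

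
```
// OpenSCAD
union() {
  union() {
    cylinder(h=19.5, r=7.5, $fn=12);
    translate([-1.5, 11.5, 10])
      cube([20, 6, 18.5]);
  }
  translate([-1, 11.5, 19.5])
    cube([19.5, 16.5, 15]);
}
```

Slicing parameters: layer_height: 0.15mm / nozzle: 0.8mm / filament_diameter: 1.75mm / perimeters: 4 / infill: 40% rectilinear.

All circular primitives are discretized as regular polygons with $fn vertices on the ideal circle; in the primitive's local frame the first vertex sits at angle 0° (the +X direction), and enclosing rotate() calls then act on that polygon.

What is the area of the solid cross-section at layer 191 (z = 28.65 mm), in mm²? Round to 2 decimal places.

321.75 mm²

At z = 28.65 mm: the cylinder is absent (z outside [0, 19.5]); the cube at (-1.5, 11.5) does not reach this height (z outside [10, 28.5]); Taking the union: nothing is present at this height; the 19.5×16.5 cube at (-1, 11.5) contributes its full rectangle (area 321.75 mm²); Merging all regions: only the 19.5×16.5 cube at (-1, 11.5) is present, so the union is just that shape — area = 321.75 mm². Overall, the cross-section is a single solid region. Net area = 321.75 mm².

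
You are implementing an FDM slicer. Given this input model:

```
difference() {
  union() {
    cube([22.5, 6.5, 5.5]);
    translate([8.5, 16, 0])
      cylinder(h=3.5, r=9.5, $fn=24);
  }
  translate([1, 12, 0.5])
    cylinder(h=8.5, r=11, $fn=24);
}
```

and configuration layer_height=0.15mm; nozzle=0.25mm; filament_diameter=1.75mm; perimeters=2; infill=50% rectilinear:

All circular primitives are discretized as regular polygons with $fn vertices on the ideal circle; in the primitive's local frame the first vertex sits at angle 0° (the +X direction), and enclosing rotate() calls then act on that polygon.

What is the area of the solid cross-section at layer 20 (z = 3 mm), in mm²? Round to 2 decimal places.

At z = 3 mm: the 22.5×6.5 cube contributes its full rectangle (area 146.25 mm²); the r=9.5 cylinder at (8.5, 16) contributes a regular 24-gon of circumradius 9.5 (area = (24/2)·9.500²·sin(360°/24) = 280.30 mm²); Taking the union: the 2 present regions are separate (no shared area or edge), so areas and boundary lengths simply add and each stays a separate island — area = 426.55 mm²; the cylinder at (1, 12): section is a regular 24-gon, circumradius r=11 (area = (24/2)·11.000²·sin(360°/24) = 375.81 mm²); Subtracting the remaining from the first: starting from the result so far (426.55 mm²), the r=11 cylinder at (1, 12) partially overlaps it — only the 198.90 mm² overlap (of its 375.81 mm²) is removed, clipping the outline — area = 227.65 mm². Overall, the cross-section has 2 separate islands. Net area = 227.65 mm².

227.65 mm²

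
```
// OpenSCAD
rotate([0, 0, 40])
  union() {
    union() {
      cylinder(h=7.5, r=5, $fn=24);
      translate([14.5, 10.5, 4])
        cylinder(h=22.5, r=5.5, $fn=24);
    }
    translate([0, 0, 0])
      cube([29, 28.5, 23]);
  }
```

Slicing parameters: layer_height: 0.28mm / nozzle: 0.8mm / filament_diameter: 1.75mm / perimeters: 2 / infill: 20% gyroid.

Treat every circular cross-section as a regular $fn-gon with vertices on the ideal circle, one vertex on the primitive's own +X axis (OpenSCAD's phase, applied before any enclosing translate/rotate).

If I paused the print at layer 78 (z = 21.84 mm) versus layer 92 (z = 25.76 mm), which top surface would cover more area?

layer 78 (z = 21.84 mm)

Layer 78 (z = 21.84): the cylinder is absent (z outside [0, 7.5]); the r=5.5 cylinder at (14.5, 10.5) gives a regular 24-gon of circumradius 5.5 (constant along its height) (area = (24/2)·5.500²·sin(360°/24) = 93.95 mm²); Combining (union): only the r=5.5 cylinder at (14.5, 10.5) is present, so the union is just that shape — area = 93.95 mm²; the cube is present — its section is the full 29×28.5 rectangle (area 826.50 mm²); Merging all regions: that combined region lies entirely inside the 29×28.5 cube, so the union is just the 29×28.5 cube — area = 826.50 mm²; (rotated 40° about Z; rotation is an isometry so areas/perimeters/island counts are preserved). So its area = 826.50 mm². Layer 92 (z = 25.76): the cylinder is absent (z outside [0, 7.5]); the cylinder at (14.5, 10.5): section is a regular 24-gon, circumradius r=5.5 (area = (24/2)·5.500²·sin(360°/24) = 93.95 mm²); Merging all regions: only the r=5.5 cylinder at (14.5, 10.5) is present, so the union is just that shape — area = 93.95 mm²; the cube is absent (z outside [0, 23]); Combining (union): only that combined region is present, so the union is just that shape — area = 93.95 mm²; (rotated 40° about Z; rotation is an isometry so areas/perimeters/island counts are preserved). So its area = 93.95 mm². Layer 78 is larger (826.50 vs 93.95 mm²).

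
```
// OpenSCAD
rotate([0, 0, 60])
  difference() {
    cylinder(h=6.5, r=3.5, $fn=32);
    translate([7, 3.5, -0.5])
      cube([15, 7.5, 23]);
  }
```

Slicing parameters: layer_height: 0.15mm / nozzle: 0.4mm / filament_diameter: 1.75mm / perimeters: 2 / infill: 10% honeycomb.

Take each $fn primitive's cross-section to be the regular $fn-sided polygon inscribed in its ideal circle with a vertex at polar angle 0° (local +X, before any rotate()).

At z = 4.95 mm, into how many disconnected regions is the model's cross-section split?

1

At z = 4.95 mm: the r=3.5 cylinder gives a regular 32-gon of circumradius 3.5 (constant along its height); the cube at (7, 3.5) (footprint 15×7.5) is included at this height; Taking the first minus the rest: starting from the r=3.5 cylinder, the 15×7.5 cube at (7, 3.5) misses the remaining region (no effect) — 1 connected region; (rotated 60° about Z; rotation is an isometry so areas/perimeters/island counts are preserved). The result has 1 disconnected region.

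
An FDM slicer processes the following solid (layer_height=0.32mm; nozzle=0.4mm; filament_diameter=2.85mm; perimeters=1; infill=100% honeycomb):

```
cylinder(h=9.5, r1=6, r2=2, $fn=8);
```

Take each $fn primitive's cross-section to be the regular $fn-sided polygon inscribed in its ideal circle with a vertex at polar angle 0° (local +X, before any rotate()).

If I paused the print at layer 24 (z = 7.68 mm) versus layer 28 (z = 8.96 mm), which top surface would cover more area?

Layer 24 (z = 7.68): the cone (r1=6→r2=2) has section circumradius 2.766 here — a regular 8-gon (area = (8/2)·2.766²·sin(360°/8) = 21.64 mm²). So its area = 21.64 mm². Layer 28 (z = 8.96): the cone contributes a regular 8-gon of circumradius 2.227 (interpolated between r1=6 and r2=2 at t=0.943) (area = (8/2)·2.227²·sin(360°/8) = 14.03 mm²). So its area = 14.03 mm². Layer 24 is larger (21.64 vs 14.03 mm²).

layer 24 (z = 7.68 mm)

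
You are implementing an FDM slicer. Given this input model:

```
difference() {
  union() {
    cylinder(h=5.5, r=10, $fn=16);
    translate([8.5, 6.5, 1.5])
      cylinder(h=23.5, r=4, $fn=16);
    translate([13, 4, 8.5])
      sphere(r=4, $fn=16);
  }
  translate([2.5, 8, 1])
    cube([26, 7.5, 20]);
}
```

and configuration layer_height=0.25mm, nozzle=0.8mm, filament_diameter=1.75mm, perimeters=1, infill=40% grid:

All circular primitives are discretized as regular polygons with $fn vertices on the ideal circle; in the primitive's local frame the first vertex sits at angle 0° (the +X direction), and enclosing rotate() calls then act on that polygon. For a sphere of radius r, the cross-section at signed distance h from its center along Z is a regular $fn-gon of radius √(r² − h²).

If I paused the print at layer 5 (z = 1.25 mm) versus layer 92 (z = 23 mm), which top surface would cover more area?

layer 5 (z = 1.25 mm)

Layer 5 (z = 1.25): the r=10 cylinder gives a regular 16-gon of circumradius 10 (constant along its height) (area = (16/2)·10.000²·sin(360°/16) = 306.15 mm²); the cylinder at (8.5, 6.5) is absent (z outside [1.5, 25]); the sphere at (13, 4) is not intersected at this z (|z−center|=7.250 > r=4); Taking the union: only the r=10 cylinder is present, so the union is just that shape — area = 306.15 mm²; the cube at (2.5, 8) (footprint 26×7.5) is included at this height (area 195.00 mm²); After the difference (first − rest): starting from the result so far (306.15 mm²), the 26×7.5 cube at (2.5, 8) partially overlaps it — only the 2.97 mm² overlap (of its 195.00 mm²) is removed, clipping the outline — area = 303.18 mm². So its area = 303.18 mm². Layer 92 (z = 23): the cylinder is not intersected at this z (z outside [0, 5.5]); the r=4 cylinder at (8.5, 6.5) contributes a regular 16-gon of circumradius 4 (area = (16/2)·4.000²·sin(360°/16) = 48.98 mm²); the sphere at (13, 4) is not intersected at this z (|z−center|=14.500 > r=4); Taking the union: only the r=4 cylinder at (8.5, 6.5) is present, so the union is just that shape — area = 48.98 mm²; the cube at (2.5, 8) is not intersected at this z (z outside [1, 21]); After the difference (first − rest): none of the subtracted shapes is present at this height, so that combined region is unchanged — area = 48.98 mm². So its area = 48.98 mm². Layer 5 is larger (303.18 vs 48.98 mm²).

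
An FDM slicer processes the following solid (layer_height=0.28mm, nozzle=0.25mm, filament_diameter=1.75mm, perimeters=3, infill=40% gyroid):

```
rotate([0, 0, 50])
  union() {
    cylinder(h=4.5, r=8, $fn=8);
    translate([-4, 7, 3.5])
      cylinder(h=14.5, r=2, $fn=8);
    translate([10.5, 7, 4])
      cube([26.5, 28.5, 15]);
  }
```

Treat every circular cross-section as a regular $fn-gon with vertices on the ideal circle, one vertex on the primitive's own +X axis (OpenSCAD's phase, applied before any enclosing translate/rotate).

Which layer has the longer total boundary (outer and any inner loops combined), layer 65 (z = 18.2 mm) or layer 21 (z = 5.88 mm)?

layer 21 (z = 5.88 mm)

Layer 65 (z = 18.2): the cylinder is not intersected at this z (z outside [0, 4.5]); the cylinder at (-4, 7) is absent (z outside [3.5, 18]); the cube at (10.5, 7) is present — its section is the full 26.5×28.5 rectangle (perimeter 110.00 mm); Taking the union: only the 26.5×28.5 cube at (10.5, 7) is present, so the union is just that shape — boundary = 110.00 mm; (rotated 50° about Z; rotation is an isometry so areas/perimeters/island counts are preserved). So its perimeter = 110.00 mm. Layer 21 (z = 5.88): the cylinder is absent (z outside [0, 4.5]); the cylinder at (-4, 7): section is a regular 8-gon, circumradius r=2 (perimeter = 2·8·2.000·sin(180°/8) = 12.25 mm); the cube at (10.5, 7) (footprint 26.5×28.5) is included at this height (perimeter 110.00 mm); Combining (union): the 2 present regions are separate (no shared area or edge), so areas and boundary lengths simply add and each stays a separate island — boundary = 122.25 mm; (rotated 50° about Z; rotation is an isometry so areas/perimeters/island counts are preserved). So its perimeter = 122.25 mm. Layer 21 is larger (122.25 vs 110.00 mm).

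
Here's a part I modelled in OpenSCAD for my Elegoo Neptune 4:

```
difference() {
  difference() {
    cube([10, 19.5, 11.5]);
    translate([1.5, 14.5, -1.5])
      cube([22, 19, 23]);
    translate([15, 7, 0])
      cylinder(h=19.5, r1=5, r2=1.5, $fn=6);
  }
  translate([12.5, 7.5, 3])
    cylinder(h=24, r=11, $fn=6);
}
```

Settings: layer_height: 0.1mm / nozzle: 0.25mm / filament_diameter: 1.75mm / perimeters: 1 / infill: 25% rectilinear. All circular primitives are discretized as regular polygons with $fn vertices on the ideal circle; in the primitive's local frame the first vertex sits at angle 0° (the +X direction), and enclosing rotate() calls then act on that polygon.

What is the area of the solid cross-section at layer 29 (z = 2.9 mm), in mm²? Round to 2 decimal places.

152.50 mm²

At z = 2.9 mm: the 10×19.5 cube contributes its full rectangle (area 195.00 mm²); the 22×19 cube at (1.5, 14.5) contributes its full rectangle (area 418.00 mm²); the cone at (15, 7) contributes a regular 6-gon of circumradius 4.479 (interpolated between r1=5 and r2=1.5 at t=0.149) (area = (6/2)·4.479²·sin(360°/6) = 52.13 mm²); After the difference (first − rest): starting from the 10×19.5 cube (195.00 mm²), the 22×19 cube at (1.5, 14.5) partially overlaps it — only the 42.50 mm² overlap (of its 418.00 mm²) is removed, clipping the outline; the cone at (15, 7) misses the remaining region (no effect) — area = 152.50 mm²; the cylinder at (12.5, 7.5) does not reach this height (z outside [3, 27]); Subtracting the remaining from the first: none of the subtracted shapes is present at this height, so that combined region is unchanged — area = 152.50 mm². Overall, the cross-section is a single solid region. Net area = 152.50 mm².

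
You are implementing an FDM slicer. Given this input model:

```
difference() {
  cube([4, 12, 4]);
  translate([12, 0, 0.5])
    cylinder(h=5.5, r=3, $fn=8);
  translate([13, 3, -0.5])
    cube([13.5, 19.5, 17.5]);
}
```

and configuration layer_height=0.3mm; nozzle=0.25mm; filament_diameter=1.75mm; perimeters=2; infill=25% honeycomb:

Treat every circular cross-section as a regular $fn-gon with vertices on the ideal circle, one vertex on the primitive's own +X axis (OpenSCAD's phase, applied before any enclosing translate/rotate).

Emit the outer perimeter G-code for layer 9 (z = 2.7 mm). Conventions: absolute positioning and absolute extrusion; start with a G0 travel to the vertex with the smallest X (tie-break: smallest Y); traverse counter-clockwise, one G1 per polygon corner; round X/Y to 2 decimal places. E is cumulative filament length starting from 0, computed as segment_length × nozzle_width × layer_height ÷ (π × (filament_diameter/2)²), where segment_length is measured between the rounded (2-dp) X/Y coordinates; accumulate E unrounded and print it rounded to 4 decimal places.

G0 X0.00 Y0.00 Z2.70
G1 X4.00 Y0.00 E0.1247
G1 X4.00 Y12.00 E0.4989
G1 X0.00 Y12.00 E0.6236
G1 X0.00 Y0.00 E0.9978

At z = 2.7 mm: the cube is present — its section is the full 4×12 rectangle; the r=3 cylinder at (12, 0) contributes a regular 8-gon of circumradius 3; the cube at (13, 3) (footprint 13.5×19.5) is included at this height; After the difference (first − rest): starting from the 4×12 cube, the r=3 cylinder at (12, 0) misses the remaining region (no effect); the 13.5×19.5 cube at (13, 3) misses the remaining region (no effect) — 1 connected region. The outline is a single polygon with 4 vertices. Extrusion per mm of travel: 0.25 × 0.3 / (π × 0.875²) = 0.031181. Accumulating E over each segment gives final E = 0.9978.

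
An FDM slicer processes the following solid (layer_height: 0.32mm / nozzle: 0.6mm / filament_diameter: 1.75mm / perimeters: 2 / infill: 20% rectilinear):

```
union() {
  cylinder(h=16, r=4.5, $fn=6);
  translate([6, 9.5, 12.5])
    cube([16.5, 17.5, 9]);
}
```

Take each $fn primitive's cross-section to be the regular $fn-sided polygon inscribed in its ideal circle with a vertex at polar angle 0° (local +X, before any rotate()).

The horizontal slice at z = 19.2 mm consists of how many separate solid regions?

1

At z = 19.2 mm: the cylinder is not intersected at this z (z outside [0, 16]); the 16.5×17.5 cube at (6, 9.5) contributes its full rectangle; Merging all regions: only the 16.5×17.5 cube at (6, 9.5) is present, so the union is just that shape — 1 connected region. The result has 1 disconnected region.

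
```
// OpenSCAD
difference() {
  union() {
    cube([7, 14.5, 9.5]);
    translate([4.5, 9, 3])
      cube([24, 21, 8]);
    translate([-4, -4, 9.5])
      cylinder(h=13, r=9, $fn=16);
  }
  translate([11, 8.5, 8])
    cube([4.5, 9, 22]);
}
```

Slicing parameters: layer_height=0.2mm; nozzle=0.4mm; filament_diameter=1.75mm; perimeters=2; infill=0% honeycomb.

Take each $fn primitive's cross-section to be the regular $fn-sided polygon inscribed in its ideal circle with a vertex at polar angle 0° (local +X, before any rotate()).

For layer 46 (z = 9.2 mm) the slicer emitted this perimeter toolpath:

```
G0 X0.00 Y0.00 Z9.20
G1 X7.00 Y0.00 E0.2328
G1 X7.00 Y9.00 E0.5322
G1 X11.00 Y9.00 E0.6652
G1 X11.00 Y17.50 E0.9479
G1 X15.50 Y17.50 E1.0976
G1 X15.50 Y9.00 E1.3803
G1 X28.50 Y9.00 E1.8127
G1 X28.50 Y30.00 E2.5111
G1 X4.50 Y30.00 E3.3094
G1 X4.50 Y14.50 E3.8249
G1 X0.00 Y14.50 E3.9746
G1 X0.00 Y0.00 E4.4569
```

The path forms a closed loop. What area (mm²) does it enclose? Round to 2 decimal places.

553.50 mm²

Apply the shoelace formula to the sequence of (X, Y) vertices; enclosed area = 553.50 mm².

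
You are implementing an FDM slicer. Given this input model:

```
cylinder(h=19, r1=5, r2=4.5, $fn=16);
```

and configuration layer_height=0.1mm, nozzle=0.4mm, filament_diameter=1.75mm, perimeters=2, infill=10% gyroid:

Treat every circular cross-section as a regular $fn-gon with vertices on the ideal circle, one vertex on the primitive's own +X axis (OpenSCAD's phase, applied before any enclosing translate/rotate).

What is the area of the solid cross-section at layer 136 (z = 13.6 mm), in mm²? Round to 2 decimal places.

At z = 13.6 mm: the cone: at t=0.716 of its height the radius interpolates to r₁+(r₂−r₁)t = 4.642, giving a regular 16-gon of that circumradius (area = (16/2)·4.642²·sin(360°/16) = 65.97 mm²). Overall, the cross-section is a single solid region. Net area = 65.97 mm².

65.97 mm²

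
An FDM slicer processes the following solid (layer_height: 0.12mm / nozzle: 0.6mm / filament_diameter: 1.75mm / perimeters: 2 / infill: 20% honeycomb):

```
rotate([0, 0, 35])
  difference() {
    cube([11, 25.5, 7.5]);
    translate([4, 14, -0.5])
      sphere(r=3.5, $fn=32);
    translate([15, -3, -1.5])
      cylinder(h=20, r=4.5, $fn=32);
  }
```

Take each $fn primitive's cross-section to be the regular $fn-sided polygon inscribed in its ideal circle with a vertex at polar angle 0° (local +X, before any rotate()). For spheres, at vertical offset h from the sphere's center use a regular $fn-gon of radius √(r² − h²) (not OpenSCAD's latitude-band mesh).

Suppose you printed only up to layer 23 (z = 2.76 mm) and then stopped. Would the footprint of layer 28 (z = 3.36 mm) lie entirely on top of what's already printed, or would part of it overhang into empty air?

Compare the two slices. At z = 2.76: the 11×25.5 cube contributes its full rectangle (area 280.50 mm²); the r=3.5 sphere at (4, 14) contributes a regular 32-gon of circumradius √(3.5²−3.26²) = 1.274 (area = (32/2)·1.274²·sin(360°/32) = 5.06 mm²); the cylinder at (15, -3): section is a regular 32-gon, circumradius r=4.5 (area = (32/2)·4.500²·sin(360°/32) = 63.21 mm²); Subtracting the remaining from the first: starting from the 11×25.5 cube (280.50 mm²), the r=3.5 sphere at (4, 14) lies wholly inside it (removes its full 5.06 mm² and its 7.99 mm outline becomes a hole wall); the r=4.5 cylinder at (15, -3) misses the remaining region (no effect) — area = 275.44 mm²; (rotated 35° about Z; rotation is an isometry so areas/perimeters/island counts are preserved). At z = 3.36: the 11×25.5 cube contributes its full rectangle (area 280.50 mm²); the sphere at (4, 14) does not reach this height (|z−center|=3.860 > r=3.5); the r=4.5 cylinder at (15, -3) gives a regular 32-gon of circumradius 4.5 (constant along its height) (area = (32/2)·4.500²·sin(360°/32) = 63.21 mm²); After the difference (first − rest): starting from the 11×25.5 cube (280.50 mm²), the r=4.5 cylinder at (15, -3) misses the remaining region (no effect) — area = 280.50 mm²; (whole slice rotated 35° about Z — lengths, areas and connectivity unchanged). Checking containment: at z = 3.36 the cross-section extends beyond the z = 2.76 cross-section by about 5.06 mm².

part overhangs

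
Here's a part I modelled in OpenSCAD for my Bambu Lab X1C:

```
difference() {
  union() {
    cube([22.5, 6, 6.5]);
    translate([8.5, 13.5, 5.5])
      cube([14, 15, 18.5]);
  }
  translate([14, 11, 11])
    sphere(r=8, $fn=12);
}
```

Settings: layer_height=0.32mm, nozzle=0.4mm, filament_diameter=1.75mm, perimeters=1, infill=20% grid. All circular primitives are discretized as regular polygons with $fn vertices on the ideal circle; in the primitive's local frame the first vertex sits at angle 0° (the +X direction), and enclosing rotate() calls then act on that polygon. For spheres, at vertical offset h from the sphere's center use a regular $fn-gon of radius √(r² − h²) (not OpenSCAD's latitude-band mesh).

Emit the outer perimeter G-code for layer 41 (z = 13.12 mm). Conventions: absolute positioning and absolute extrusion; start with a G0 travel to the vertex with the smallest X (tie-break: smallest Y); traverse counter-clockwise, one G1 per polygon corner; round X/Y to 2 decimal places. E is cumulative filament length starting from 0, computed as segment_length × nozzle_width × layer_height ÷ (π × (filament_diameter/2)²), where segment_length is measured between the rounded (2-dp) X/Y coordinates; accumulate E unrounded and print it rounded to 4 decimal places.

G0 X8.50 Y16.04 Z13.12
G1 X10.14 Y17.68 E0.1234
G1 X14.00 Y18.71 E0.3360
G1 X17.86 Y17.68 E0.5486
G1 X20.68 Y14.86 E0.7609
G1 X21.04 Y13.50 E0.8357
G1 X22.50 Y13.50 E0.9134
G1 X22.50 Y28.50 E1.7117
G1 X8.50 Y28.50 E2.4567
G1 X8.50 Y16.04 E3.1198

At z = 13.12 mm: the cube is not intersected at this z (z outside [0, 6.5]); the cube at (8.5, 13.5) is present — its section is the full 14×15 rectangle; Combining (union): only the 14×15 cube at (8.5, 13.5) is present, so the union is just that shape — 1 connected region; the r=8 sphere at (14, 11) contributes a regular 12-gon of circumradius √(8²−2.12²) = 7.714; Taking the first minus the rest: starting from the result so far, the r=8 sphere at (14, 11) partially overlaps it — only the 49.82 mm² overlap (of its 178.52 mm²) is removed, clipping the outline — 1 connected region. The outline is a single polygon with 9 vertices. Extrusion per mm of travel: 0.4 × 0.32 / (π × 0.875²) = 0.053216. Accumulating E over each segment gives final E = 3.1198.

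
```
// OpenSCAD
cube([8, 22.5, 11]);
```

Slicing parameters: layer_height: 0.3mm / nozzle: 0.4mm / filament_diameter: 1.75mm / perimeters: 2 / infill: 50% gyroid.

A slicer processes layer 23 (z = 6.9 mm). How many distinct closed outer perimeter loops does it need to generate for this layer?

1

At z = 6.9 mm: the cube (footprint 8×22.5) is included at this height. The result has 1 disconnected region.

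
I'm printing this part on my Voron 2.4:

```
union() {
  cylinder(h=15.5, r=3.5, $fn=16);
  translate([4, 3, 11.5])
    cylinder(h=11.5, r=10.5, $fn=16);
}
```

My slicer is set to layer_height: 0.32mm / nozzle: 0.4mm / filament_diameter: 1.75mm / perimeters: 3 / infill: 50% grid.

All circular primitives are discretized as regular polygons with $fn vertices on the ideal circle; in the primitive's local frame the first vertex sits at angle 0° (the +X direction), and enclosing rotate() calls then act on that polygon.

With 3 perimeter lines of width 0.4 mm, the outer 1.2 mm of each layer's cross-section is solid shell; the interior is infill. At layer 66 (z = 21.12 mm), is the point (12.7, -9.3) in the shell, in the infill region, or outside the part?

outside

At z = 21.12 mm: the cylinder is absent (z outside [0, 15.5]); the cylinder at (4, 3): section is a regular 16-gon, circumradius r=10.5; Merging all regions: only the r=10.5 cylinder at (4, 3) is present, so the union is just that shape — 1 connected region. Overall, the cross-section is a single solid region. The nearest boundary edge runs (8.02, -6.70)→(11.42, -4.42); distance from the point to it = 4.76 mm. The point is not inside any of the regions above, so it lies outside the cross-section (4.76 mm from the nearest boundary).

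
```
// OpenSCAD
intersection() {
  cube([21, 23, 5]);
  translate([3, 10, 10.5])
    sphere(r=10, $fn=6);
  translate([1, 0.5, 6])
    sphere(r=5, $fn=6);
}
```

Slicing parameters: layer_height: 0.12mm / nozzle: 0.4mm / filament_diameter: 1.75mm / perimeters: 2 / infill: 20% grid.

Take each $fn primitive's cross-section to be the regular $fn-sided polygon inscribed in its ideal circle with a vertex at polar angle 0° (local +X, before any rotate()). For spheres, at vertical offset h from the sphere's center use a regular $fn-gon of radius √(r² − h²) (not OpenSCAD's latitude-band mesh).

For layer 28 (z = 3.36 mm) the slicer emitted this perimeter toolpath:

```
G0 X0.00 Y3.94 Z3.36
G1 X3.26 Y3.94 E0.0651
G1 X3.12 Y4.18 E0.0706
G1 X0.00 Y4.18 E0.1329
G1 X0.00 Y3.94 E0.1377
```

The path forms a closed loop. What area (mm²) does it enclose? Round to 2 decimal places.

Apply the shoelace formula to the sequence of (X, Y) vertices; enclosed area = 0.77 mm².

0.77 mm²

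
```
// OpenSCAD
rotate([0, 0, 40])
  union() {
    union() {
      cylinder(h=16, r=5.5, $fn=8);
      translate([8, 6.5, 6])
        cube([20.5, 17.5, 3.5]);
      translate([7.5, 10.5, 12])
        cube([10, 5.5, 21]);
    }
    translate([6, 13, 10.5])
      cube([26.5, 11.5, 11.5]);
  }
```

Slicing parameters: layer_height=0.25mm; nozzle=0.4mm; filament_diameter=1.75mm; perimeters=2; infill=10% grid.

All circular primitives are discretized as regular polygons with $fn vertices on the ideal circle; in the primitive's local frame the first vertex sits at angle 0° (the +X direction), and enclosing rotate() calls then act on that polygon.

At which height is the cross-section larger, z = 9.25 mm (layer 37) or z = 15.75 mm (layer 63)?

Layer 37 (z = 9.25): the r=5.5 cylinder contributes a regular 8-gon of circumradius 5.5 (area = (8/2)·5.500²·sin(360°/8) = 85.56 mm²); the cube at (8, 6.5) (footprint 20.5×17.5) is included at this height (area 358.75 mm²); the cube at (7.5, 10.5) does not reach this height (z outside [12, 33]); Merging all regions: the 2 present regions are separate (no shared area or edge), so areas and boundary lengths simply add and each stays a separate island — area = 444.31 mm²; the cube at (6, 13) is absent (z outside [10.5, 22]); Taking the union: only the result so far is present, so the union is just that shape — area = 444.31 mm²; (rotated 40° about Z; rotation is an isometry so areas/perimeters/island counts are preserved). So its area = 444.31 mm². Layer 63 (z = 15.75): the cylinder: section is a regular 8-gon, circumradius r=5.5 (area = (8/2)·5.500²·sin(360°/8) = 85.56 mm²); the cube at (8, 6.5) is absent (z outside [6, 9.5]); the cube at (7.5, 10.5) is present — its section is the full 10×5.5 rectangle (area 55.00 mm²); Taking the union: the 2 present regions are separate (no shared area or edge), so areas and boundary lengths simply add and each stays a separate island — area = 140.56 mm²; the 26.5×11.5 cube at (6, 13) contributes its full rectangle (area 304.75 mm²); Taking the union: the regions partially overlap — summed areas 445.31 mm² minus the doubly-counted overlap 30.00 mm² gives 415.31 mm² — area = 415.31 mm²; (whole slice rotated 40° about Z — lengths, areas and connectivity unchanged). So its area = 415.31 mm². Layer 37 is larger (444.31 vs 415.31 mm²).

layer 37 (z = 9.25 mm)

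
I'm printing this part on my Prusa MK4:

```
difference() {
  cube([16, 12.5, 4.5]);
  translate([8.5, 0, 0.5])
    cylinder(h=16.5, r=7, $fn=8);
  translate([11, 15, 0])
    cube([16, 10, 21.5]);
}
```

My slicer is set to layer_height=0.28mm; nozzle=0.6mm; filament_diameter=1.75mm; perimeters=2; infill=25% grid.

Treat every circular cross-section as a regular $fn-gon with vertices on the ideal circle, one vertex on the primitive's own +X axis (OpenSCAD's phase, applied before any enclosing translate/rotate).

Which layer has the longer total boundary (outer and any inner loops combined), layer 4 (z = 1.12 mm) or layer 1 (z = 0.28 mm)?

Layer 4 (z = 1.12): the cube is present — its section is the full 16×12.5 rectangle (perimeter 57.00 mm); the cylinder at (8.5, 0): section is a regular 8-gon, circumradius r=7 (perimeter = 2·8·7.000·sin(180°/8) = 42.86 mm); the cube at (11, 15) is present — its section is the full 16×10 rectangle (perimeter 52.00 mm); Taking the first minus the rest: starting from the 16×12.5 cube, the r=7 cylinder at (8.5, 0) partially overlaps it — only the 69.30 mm² overlap (of its 138.59 mm²) is removed, clipping the outline; the 16×10 cube at (11, 15) misses the remaining region (no effect) — boundary = 64.43 mm. So its perimeter = 64.43 mm. Layer 1 (z = 0.28): the cube is present — its section is the full 16×12.5 rectangle (perimeter 57.00 mm); the cylinder at (8.5, 0) is absent (z outside [0.5, 17]); the cube at (11, 15) (footprint 16×10) is included at this height (perimeter 52.00 mm); After the difference (first − rest): starting from the 16×12.5 cube, the 16×10 cube at (11, 15) misses the remaining region (no effect) — boundary = 57.00 mm. So its perimeter = 57.00 mm. Layer 4 is larger (64.43 vs 57.00 mm).

layer 4 (z = 1.12 mm)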